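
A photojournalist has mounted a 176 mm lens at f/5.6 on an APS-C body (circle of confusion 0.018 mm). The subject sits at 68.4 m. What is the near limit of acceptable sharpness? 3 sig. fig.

Hyperfocal distance H = f²/(N·c) + f = 176²/(5.6 × 0.018) + 176 = 30976/0.1008 + 176 ≈ 307477.6 mm ≈ 307.5 m.
Near limit Dn = s·(H − f)/(H + s − 2f) = 68400 × (307477.6 − 176) / (307477.6 + 68400 − 2 × 176) = 68400 × 307301.6 / 375525.6 ≈ 55973 mm ≈ 56.0 m.

56.0 m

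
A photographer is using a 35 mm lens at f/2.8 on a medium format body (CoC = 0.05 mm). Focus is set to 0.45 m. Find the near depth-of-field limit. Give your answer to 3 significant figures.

430 mm

Hyperfocal distance H = f²/(N·c) + f = 35²/(2.8 × 0.05) + 35 = 1225/0.14 + 35 ≈ 8785.0 mm ≈ 8.785 m.
Near limit Dn = s·(H − f)/(H + s − 2f) = 450 × (8785.0 − 35) / (8785.0 + 450 − 2 × 35) = 450 × 8750.0 / 9165.0 ≈ 429.62 mm.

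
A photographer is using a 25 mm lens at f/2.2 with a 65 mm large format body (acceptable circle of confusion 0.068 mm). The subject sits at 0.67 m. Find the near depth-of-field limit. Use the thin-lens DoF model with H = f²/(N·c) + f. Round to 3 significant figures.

0.580 m

Hyperfocal distance H = f²/(N·c) + f = 25²/(2.2 × 0.068) + 25 = 625/0.1496 + 25 ≈ 4202.8 mm ≈ 4.203 m.
Near limit Dn = s·(H − f)/(H + s − 2f) = 670 × (4202.8 − 25) / (4202.8 + 670 − 2 × 25) = 670 × 4177.8 / 4822.8 ≈ 580.39 mm ≈ 0.580 m.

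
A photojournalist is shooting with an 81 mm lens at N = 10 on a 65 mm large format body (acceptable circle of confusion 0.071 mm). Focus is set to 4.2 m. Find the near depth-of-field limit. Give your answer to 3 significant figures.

Hyperfocal distance H = f²/(N·c) + f = 81²/(10 × 0.071) + 81 = 6561/0.71 + 81 ≈ 9321.8 mm ≈ 9.322 m.
Near limit Dn = s·(H − f)/(H + s − 2f) = 4200 × (9321.8 − 81) / (9321.8 + 4200 − 2 × 81) = 4200 × 9240.8 / 13359.8 ≈ 2905.1 mm ≈ 2.91 m.

2.91 m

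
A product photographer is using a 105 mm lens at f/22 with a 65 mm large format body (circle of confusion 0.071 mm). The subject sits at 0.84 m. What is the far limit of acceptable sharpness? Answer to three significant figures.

Hyperfocal distance H = f²/(N·c) + f = 105²/(22 × 0.071) + 105 = 11025/1.562 + 105 ≈ 7163.3 mm ≈ 7.163 m.
Far limit Df = s·(H − f)/(H − s) = 840 × (7163.3 − 105) / (7163.3 − 840) = 840 × 7058.3 / 6323.3 ≈ 937.64 mm ≈ 0.938 m.

0.938 m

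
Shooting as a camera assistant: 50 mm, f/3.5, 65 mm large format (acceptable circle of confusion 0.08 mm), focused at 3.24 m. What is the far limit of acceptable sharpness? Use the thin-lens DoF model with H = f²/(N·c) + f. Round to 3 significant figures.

5.04 m

Hyperfocal distance H = f²/(N·c) + f = 50²/(3.5 × 0.08) + 50 = 2500/0.28 + 50 ≈ 8978.6 mm ≈ 8.979 m.
Far limit Df = s·(H − f)/(H − s) = 3240 × (8978.6 − 50) / (8978.6 − 3240) = 3240 × 8928.6 / 5738.6 ≈ 5041.1 mm ≈ 5.04 m.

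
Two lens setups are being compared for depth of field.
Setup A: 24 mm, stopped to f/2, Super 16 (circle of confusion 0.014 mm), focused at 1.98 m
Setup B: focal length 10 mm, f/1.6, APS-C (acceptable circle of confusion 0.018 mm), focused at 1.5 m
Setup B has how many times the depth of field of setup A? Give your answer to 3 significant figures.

Setup A: H = 24²/(2×0.014) + 24 ≈ 20595.4 mm; DoF = Df − Dn = 2188.05 − 1808.08 ≈ 379.97 mm.
Setup B: H = 10²/(1.6×0.018) + 10 ≈ 3482.2 mm; DoF = Df − Dn = 2627.5 − 1049.6 ≈ 1577.9 mm.
Ratio = 1577.9 / 379.97 ≈ 4.15.

4.15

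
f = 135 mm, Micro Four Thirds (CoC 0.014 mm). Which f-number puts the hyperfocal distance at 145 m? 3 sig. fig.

Rearrange H = f²/(N·c) + f for N: N = f² / ((H − f)·c).
N = 135² / ((145000 − 135) × 0.014) = 18225 / 2028 ≈ 8.99.

f/8.99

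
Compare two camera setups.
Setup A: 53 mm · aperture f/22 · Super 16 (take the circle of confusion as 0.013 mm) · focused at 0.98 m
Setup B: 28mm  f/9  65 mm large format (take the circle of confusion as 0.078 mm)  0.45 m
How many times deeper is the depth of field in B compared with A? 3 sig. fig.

2.13

Setup A: H = 53²/(22×0.013) + 53 ≈ 9874.7 mm; DoF = Df − Dn = 1082.14 − 895.48 ≈ 186.66 mm.
Setup B: H = 28²/(9×0.078) + 28 ≈ 1144.8 mm; DoF = Df − Dn = 723.31 − 326.59 ≈ 396.72 mm.
Ratio = 396.72 / 186.66 ≈ 2.13.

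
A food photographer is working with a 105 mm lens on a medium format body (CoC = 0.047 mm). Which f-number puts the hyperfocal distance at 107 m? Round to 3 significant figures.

f/2.19

Rearrange H = f²/(N·c) + f for N: N = f² / ((H − f)·c).
N = 105² / ((107000 − 105) × 0.047) = 11025 / 5024 ≈ 2.19.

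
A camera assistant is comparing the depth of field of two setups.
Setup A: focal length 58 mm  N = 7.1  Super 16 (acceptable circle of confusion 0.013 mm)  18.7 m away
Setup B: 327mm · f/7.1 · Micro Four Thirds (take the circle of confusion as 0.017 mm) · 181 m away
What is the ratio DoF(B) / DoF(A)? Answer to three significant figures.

2.97

Setup A: H = 58²/(7.1×0.013) + 58 ≈ 36504.4 mm; DoF = Df − Dn = 38280 − 12372 ≈ 25908 mm.
Setup B: H = 327²/(7.1×0.017) + 327 ≈ 886234.2 mm; DoF = Df − Dn = 227370 − 150340 ≈ 77030 mm.
Ratio = 77030 / 25908 ≈ 2.97.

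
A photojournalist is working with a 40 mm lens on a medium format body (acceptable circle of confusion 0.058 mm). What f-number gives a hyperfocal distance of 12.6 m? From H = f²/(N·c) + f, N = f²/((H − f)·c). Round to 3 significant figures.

f/2.20

Rearrange H = f²/(N·c) + f for N: N = f² / ((H − f)·c).
N = 40² / ((12600 − 40) × 0.058) = 1600 / 728.5 ≈ 2.20.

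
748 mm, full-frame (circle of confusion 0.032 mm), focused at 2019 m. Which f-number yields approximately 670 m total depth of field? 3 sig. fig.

f/1.40

Write h = H − f = f²/(N·c). The thin-lens limits are Dn = s·h/(h + (s−f)) and Df = s·h/(h − (s−f)), so DoF = Df − Dn = 2·s·(s−f)·h / (h² − (s−f)²).
That is a quadratic in h: DoF·h² − 2·s·(s−f)·h − DoF·(s−f)² = 0 ⇒ h = (s−f)·(s + √(s² + DoF²)) / DoF = 2018252 × (2019000 + √(2019000² + 670000²)) / 670000 = 2018252 × (2019000 + 2127266) / 670000 ≈ 12489865 mm.
Then N = f²/(c·h) = 748² / (0.032 × 12489865) = 559504 / 399676 ≈ 1.40.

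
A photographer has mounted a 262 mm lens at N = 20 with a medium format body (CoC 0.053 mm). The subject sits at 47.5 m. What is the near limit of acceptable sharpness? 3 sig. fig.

27.5 m

Hyperfocal distance H = f²/(N·c) + f = 262²/(20 × 0.053) + 262 = 68644/1.06 + 262 ≈ 65020.5 mm ≈ 65.02 m.
Near limit Dn = s·(H − f)/(H + s − 2f) = 47500 × (65020.5 − 262) / (65020.5 + 47500 − 2 × 262) = 47500 × 64758.5 / 111996.5 ≈ 27465 mm ≈ 27.5 m.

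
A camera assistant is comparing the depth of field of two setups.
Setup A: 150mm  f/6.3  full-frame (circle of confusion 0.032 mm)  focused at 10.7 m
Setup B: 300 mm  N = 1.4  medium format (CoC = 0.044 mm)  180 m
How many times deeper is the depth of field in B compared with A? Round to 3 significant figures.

Setup A: H = 150²/(6.3×0.032) + 150 ≈ 111757.1 mm; DoF = Df − Dn = 11817.0 − 9775.9 ≈ 2041.1 mm.
Setup B: H = 300²/(1.4×0.044) + 300 ≈ 1461339.0 mm; DoF = Df − Dn = 205244 − 160286 ≈ 44958 mm.
Ratio = 44958 / 2041.1 ≈ 22.0.

22.0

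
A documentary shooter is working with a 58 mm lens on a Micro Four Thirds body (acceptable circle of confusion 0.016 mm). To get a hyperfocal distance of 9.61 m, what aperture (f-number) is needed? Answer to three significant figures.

Rearrange H = f²/(N·c) + f for N: N = f² / ((H − f)·c).
N = 58² / ((9610 − 58) × 0.016) = 3364 / 152.8 ≈ 22.

f/22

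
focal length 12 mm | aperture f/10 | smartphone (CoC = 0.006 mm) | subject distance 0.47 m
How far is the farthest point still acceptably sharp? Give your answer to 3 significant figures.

0.581 m

Hyperfocal distance H = f²/(N·c) + f = 12²/(10 × 0.006) + 12 = 144/0.06 + 12 ≈ 2412.0 mm ≈ 2.412 m.
Far limit Df = s·(H − f)/(H − s) = 470 × (2412.0 − 12) / (2412.0 − 470) = 470 × 2400.0 / 1942.0 ≈ 580.84 mm ≈ 0.581 m.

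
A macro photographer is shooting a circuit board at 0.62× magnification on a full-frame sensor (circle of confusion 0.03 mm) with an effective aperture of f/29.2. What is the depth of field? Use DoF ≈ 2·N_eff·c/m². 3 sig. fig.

At magnification m, DoF ≈ 2·N_eff·c/m² = 2 × 29.2 × 0.03 / 0.62² = 1.752 / 0.3844 ≈ 4.56 mm.

4.56 mm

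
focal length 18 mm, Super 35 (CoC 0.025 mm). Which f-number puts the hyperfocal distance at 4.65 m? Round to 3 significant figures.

f/2.80

Rearrange H = f²/(N·c) + f for N: N = f² / ((H − f)·c).
N = 18² / ((4650 − 18) × 0.025) = 324 / 115.8 ≈ 2.80.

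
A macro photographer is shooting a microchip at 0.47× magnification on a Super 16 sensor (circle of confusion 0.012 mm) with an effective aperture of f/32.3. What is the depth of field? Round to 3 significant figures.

At magnification m, DoF ≈ 2·N_eff·c/m² = 2 × 32.3 × 0.012 / 0.47² = 0.7752 / 0.2209 ≈ 3.51 mm.

3.51 mm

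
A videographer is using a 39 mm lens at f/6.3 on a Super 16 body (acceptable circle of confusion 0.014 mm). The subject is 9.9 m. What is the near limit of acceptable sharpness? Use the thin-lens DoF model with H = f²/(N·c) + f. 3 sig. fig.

Hyperfocal distance H = f²/(N·c) + f = 39²/(6.3 × 0.014) + 39 = 1521/0.0882 + 39 ≈ 17283.9 mm ≈ 17.28 m.
Near limit Dn = s·(H − f)/(H + s − 2f) = 9900 × (17283.9 − 39) / (17283.9 + 9900 − 2 × 39) = 9900 × 17244.9 / 27105.9 ≈ 6298.4 mm ≈ 6.30 m.

6.30 m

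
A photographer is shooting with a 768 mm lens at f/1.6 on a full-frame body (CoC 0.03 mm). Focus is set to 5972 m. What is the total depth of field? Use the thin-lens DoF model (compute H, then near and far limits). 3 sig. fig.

7600 m

Hyperfocal distance H = f²/(N·c) + f = 768²/(1.6 × 0.03) + 768 = 589824/0.048 + 768 ≈ 12288768.0 mm ≈ 12289 m.
Near limit Dn = s·(H − f)/(H + s − 2f) = 5972000 × (12288768.0 − 768) / (12288768.0 + 5972000 − 2 × 768) = 5972000 × 12288000.0 / 18259232.0 ≈ 4019005 mm.
Far limit Df = s·(H − f)/(H − s) = 5972000 × (12288768.0 − 768) / (12288768.0 − 5972000) = 5972000 × 12288000.0 / 6316768.0 ≈ 11617323 mm.
Depth of field = Df − Dn = 11617323 − 4019005 ≈ 7598318 mm ≈ 7600 m.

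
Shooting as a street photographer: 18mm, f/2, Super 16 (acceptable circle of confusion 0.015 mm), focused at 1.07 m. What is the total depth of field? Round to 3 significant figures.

210 mm

Hyperfocal distance H = f²/(N·c) + f = 18²/(2 × 0.015) + 18 = 324/0.03 + 18 ≈ 10818.0 mm ≈ 10.82 m.
Near limit Dn = s·(H − f)/(H + s − 2f) = 1070 × (10818.0 − 18) / (10818.0 + 1070 − 2 × 18) = 1070 × 10800.0 / 11852.0 ≈ 975.03 mm.
Far limit Df = s·(H − f)/(H − s) = 1070 × (10818.0 − 18) / (10818.0 − 1070) = 1070 × 10800.0 / 9748.0 ≈ 1185.47 mm.
Depth of field = Df − Dn = 1185.47 − 975.03 ≈ 210.44 mm.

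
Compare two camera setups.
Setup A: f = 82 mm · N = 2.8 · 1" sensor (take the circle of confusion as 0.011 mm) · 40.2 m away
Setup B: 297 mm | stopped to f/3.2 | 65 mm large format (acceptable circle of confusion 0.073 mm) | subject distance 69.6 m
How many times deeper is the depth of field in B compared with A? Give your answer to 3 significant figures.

Setup A: H = 82²/(2.8×0.011) + 82 ≈ 218393.7 mm; DoF = Df − Dn = 49251 − 33959 ≈ 15292 mm.
Setup B: H = 297²/(3.2×0.073) + 297 ≈ 377904.0 mm; DoF = Df − Dn = 85245 − 58807 ≈ 26438 mm.
Ratio = 26438 / 15292 ≈ 1.73.

1.73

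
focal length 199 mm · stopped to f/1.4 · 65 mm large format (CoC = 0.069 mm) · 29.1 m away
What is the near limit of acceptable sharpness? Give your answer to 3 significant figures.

Hyperfocal distance H = f²/(N·c) + f = 199²/(1.4 × 0.069) + 199 = 39601/0.0966 + 199 ≈ 410147.2 mm ≈ 410.1 m.
Near limit Dn = s·(H − f)/(H + s − 2f) = 29100 × (410147.2 − 199) / (410147.2 + 29100 − 2 × 199) = 29100 × 409948.2 / 438849.2 ≈ 27184 mm ≈ 27.2 m.

27.2 m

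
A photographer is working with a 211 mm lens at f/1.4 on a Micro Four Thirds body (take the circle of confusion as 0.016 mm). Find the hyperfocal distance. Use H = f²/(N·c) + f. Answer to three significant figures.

Hyperfocal distance H = f²/(N·c) + f = 211²/(1.4 × 0.016) + 211 = 44521/0.0224 + 211 ≈ 1987755.6 mm ≈ 1990 m.

1990 m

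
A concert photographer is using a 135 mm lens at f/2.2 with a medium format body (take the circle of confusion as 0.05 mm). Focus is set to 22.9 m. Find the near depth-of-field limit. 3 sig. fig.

20.1 m

Hyperfocal distance H = f²/(N·c) + f = 135²/(2.2 × 0.05) + 135 = 18225/0.11 + 135 ≈ 165816.8 mm ≈ 165.8 m.
Near limit Dn = s·(H − f)/(H + s − 2f) = 22900 × (165816.8 − 135) / (165816.8 + 22900 − 2 × 135) = 22900 × 165681.8 / 188446.8 ≈ 20134 mm ≈ 20.1 m.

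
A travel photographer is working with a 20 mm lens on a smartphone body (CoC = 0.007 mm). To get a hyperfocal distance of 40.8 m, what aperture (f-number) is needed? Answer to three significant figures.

f/1.40

Rearrange H = f²/(N·c) + f for N: N = f² / ((H − f)·c).
N = 20² / ((40800 − 20) × 0.007) = 400 / 285.5 ≈ 1.40.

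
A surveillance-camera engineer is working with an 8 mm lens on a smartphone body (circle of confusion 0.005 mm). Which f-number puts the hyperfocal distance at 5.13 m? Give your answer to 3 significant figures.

f/2.50

Rearrange H = f²/(N·c) + f for N: N = f² / ((H − f)·c).
N = 8² / ((5130 − 8) × 0.005) = 64 / 25.61 ≈ 2.50.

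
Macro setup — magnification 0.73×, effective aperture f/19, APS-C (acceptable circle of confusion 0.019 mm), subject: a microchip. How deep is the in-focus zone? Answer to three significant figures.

1.35 mm

At magnification m, DoF ≈ 2·N_eff·c/m² = 2 × 19 × 0.019 / 0.73² = 0.722 / 0.5329 ≈ 1.35 mm.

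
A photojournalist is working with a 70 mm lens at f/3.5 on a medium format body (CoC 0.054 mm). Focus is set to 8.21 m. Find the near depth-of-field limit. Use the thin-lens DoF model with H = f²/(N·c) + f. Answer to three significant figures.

6.25 m

Hyperfocal distance H = f²/(N·c) + f = 70²/(3.5 × 0.054) + 70 = 4900/0.189 + 70 ≈ 25995.9 mm ≈ 26.00 m.
Near limit Dn = s·(H − f)/(H + s − 2f) = 8210 × (25995.9 − 70) / (25995.9 + 8210 − 2 × 70) = 8210 × 25925.9 / 34065.9 ≈ 6248.2 mm ≈ 6.25 m.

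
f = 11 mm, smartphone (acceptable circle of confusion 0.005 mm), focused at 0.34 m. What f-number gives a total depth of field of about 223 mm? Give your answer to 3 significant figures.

Write h = H − f = f²/(N·c). The thin-lens limits are Dn = s·h/(h + (s−f)) and Df = s·h/(h − (s−f)), so DoF = Df − Dn = 2·s·(s−f)·h / (h² − (s−f)²).
That is a quadratic in h: DoF·h² − 2·s·(s−f)·h − DoF·(s−f)² = 0 ⇒ h = (s−f)·(s + √(s² + DoF²)) / DoF = 329 × (340 + √(340² + 223²)) / 223 = 329 × (340 + 406.607) / 223 ≈ 1101.5 mm.
Then N = f²/(c·h) = 11² / (0.005 × 1101.5) = 121 / 5.5075 ≈ 22.

f/22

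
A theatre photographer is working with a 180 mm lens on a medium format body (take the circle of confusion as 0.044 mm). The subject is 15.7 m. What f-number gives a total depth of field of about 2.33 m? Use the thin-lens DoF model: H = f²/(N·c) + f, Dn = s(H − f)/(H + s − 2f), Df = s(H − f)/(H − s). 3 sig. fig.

f/3.50

Write h = H − f = f²/(N·c). The thin-lens limits are Dn = s·h/(h + (s−f)) and Df = s·h/(h − (s−f)), so DoF = Df − Dn = 2·s·(s−f)·h / (h² − (s−f)²).
That is a quadratic in h: DoF·h² − 2·s·(s−f)·h − DoF·(s−f)² = 0 ⇒ h = (s−f)·(s + √(s² + DoF²)) / DoF = 15520 × (15700 + √(15700² + 2330²)) / 2330 = 15520 × (15700 + 15872.0) / 2330 ≈ 210299 mm.
Then N = f²/(c·h) = 180² / (0.044 × 210299) = 32400 / 9253.2 ≈ 3.50.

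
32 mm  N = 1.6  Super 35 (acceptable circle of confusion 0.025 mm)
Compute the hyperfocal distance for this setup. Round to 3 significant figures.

Hyperfocal distance H = f²/(N·c) + f = 32²/(1.6 × 0.025) + 32 = 1024/0.04 + 32 ≈ 25632.0 mm ≈ 25.6 m.

25.6 m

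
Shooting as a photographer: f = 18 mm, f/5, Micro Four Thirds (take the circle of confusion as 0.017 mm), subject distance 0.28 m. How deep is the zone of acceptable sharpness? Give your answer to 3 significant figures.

38.7 mm

Hyperfocal distance H = f²/(N·c) + f = 18²/(5 × 0.017) + 18 = 324/0.085 + 18 ≈ 3829.8 mm ≈ 3.830 m.
Near limit Dn = s·(H − f)/(H + s − 2f) = 280 × (3829.8 − 18) / (3829.8 + 280 − 2 × 18) = 280 × 3811.8 / 4073.8 ≈ 261.992 mm.
Far limit Df = s·(H − f)/(H − s) = 280 × (3829.8 − 18) / (3829.8 − 280) = 280 × 3811.8 / 3549.8 ≈ 300.666 mm.
Depth of field = Df − Dn = 300.666 − 261.992 ≈ 38.674 mm.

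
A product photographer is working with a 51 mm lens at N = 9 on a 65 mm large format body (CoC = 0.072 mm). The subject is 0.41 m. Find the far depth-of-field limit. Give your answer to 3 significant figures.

450 mm

Hyperfocal distance H = f²/(N·c) + f = 51²/(9 × 0.072) + 51 = 2601/0.648 + 51 ≈ 4064.9 mm ≈ 4.065 m.
Far limit Df = s·(H − f)/(H − s) = 410 × (4064.9 − 51) / (4064.9 − 410) = 410 × 4013.9 / 3654.9 ≈ 450.27 mm.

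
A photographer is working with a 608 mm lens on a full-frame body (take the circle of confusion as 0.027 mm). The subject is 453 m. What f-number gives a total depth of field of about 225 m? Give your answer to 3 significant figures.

Write h = H − f = f²/(N·c). The thin-lens limits are Dn = s·h/(h + (s−f)) and Df = s·h/(h − (s−f)), so DoF = Df − Dn = 2·s·(s−f)·h / (h² − (s−f)²).
That is a quadratic in h: DoF·h² − 2·s·(s−f)·h − DoF·(s−f)² = 0 ⇒ h = (s−f)·(s + √(s² + DoF²)) / DoF = 452392 × (453000 + √(453000² + 225000²)) / 225000 = 452392 × (453000 + 505800) / 225000 ≈ 1927794 mm.
Then N = f²/(c·h) = 608² / (0.027 × 1927794) = 369664 / 52050 ≈ 7.10.

f/7.10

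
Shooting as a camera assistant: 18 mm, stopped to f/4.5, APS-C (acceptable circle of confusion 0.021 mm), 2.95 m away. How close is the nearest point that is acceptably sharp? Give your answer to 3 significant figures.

1.59 m

Hyperfocal distance H = f²/(N·c) + f = 18²/(4.5 × 0.021) + 18 = 324/0.0945 + 18 ≈ 3446.6 mm ≈ 3.447 m.
Near limit Dn = s·(H − f)/(H + s − 2f) = 2950 × (3446.6 − 18) / (3446.6 + 2950 − 2 × 18) = 2950 × 3428.6 / 6360.6 ≈ 1590.2 mm ≈ 1.59 m.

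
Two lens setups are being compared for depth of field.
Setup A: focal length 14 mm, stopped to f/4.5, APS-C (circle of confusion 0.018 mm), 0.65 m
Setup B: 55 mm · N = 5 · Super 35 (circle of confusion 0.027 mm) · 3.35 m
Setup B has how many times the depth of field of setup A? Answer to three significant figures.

Setup A: H = 14²/(4.5×0.018) + 14 ≈ 2433.8 mm; DoF = Df − Dn = 881.76 − 514.71 ≈ 367.05 mm.
Setup B: H = 55²/(5×0.027) + 55 ≈ 22462.4 mm; DoF = Df − Dn = 3927.5 − 2920.5 ≈ 1007.0 mm.
Ratio = 1007.0 / 367.05 ≈ 2.74.

2.74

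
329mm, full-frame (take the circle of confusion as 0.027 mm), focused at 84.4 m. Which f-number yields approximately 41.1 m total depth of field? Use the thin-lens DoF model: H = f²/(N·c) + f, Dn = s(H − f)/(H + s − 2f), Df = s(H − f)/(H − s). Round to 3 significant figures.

f/11

Write h = H − f = f²/(N·c). The thin-lens limits are Dn = s·h/(h + (s−f)) and Df = s·h/(h − (s−f)), so DoF = Df − Dn = 2·s·(s−f)·h / (h² − (s−f)²).
That is a quadratic in h: DoF·h² − 2·s·(s−f)·h − DoF·(s−f)² = 0 ⇒ h = (s−f)·(s + √(s² + DoF²)) / DoF = 84071 × (84400 + √(84400² + 41100²)) / 41100 = 84071 × (84400 + 93875.3) / 41100 ≈ 364666 mm.
Then N = f²/(c·h) = 329² / (0.027 × 364666) = 108241 / 9846.0 ≈ 11.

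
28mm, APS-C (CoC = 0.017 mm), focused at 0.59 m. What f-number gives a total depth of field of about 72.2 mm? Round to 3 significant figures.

f/5

Write h = H − f = f²/(N·c). The thin-lens limits are Dn = s·h/(h + (s−f)) and Df = s·h/(h − (s−f)), so DoF = Df − Dn = 2·s·(s−f)·h / (h² − (s−f)²).
That is a quadratic in h: DoF·h² − 2·s·(s−f)·h − DoF·(s−f)² = 0 ⇒ h = (s−f)·(s + √(s² + DoF²)) / DoF = 562 × (590 + √(590² + 72.2²)) / 72.2 = 562 × (590 + 594.401) / 72.2 ≈ 9219.3 mm.
Then N = f²/(c·h) = 28² / (0.017 × 9219.3) = 784 / 156.73 ≈ 5.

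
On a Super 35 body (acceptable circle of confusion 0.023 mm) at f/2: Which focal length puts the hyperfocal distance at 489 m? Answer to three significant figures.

From H = f²/(N·c) + f, with f ≪ H: f ≈ √(H·N·c) = √(489000 × 2 × 0.023) = √22494 ≈ 150.0 mm.
The +f correction barely moves this — solving exactly, f² + N·c·f − N·c·H = 0 ⇒ f = (−N·c + √((N·c)² + 4·N·c·H))/2 = (−0.046 + √89976)/2 ≈ 149.96 mm, so f ≈ 150 mm.

150 mm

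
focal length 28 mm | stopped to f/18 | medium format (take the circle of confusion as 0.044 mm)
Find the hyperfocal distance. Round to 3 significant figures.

Hyperfocal distance H = f²/(N·c) + f = 28²/(18 × 0.044) + 28 = 784/0.792 + 28 ≈ 1017.9 mm ≈ 1.02 m.

1.02 m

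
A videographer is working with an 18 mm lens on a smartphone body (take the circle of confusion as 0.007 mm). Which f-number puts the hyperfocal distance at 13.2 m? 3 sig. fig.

f/3.51

Rearrange H = f²/(N·c) + f for N: N = f² / ((H − f)·c).
N = 18² / ((13200 − 18) × 0.007) = 324 / 92.27 ≈ 3.51.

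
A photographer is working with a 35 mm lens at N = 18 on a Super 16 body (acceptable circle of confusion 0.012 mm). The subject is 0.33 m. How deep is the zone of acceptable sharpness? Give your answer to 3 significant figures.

34.4 mm

Hyperfocal distance H = f²/(N·c) + f = 35²/(18 × 0.012) + 35 = 1225/0.216 + 35 ≈ 5706.3 mm ≈ 5.706 m.
Near limit Dn = s·(H − f)/(H + s − 2f) = 330 × (5706.3 − 35) / (5706.3 + 330 − 2 × 35) = 330 × 5671.3 / 5966.3 ≈ 313.683 mm.
Far limit Df = s·(H − f)/(H − s) = 330 × (5706.3 − 35) / (5706.3 − 330) = 330 × 5671.3 / 5376.3 ≈ 348.107 mm.
Depth of field = Df − Dn = 348.107 − 313.683 ≈ 34.424 mm.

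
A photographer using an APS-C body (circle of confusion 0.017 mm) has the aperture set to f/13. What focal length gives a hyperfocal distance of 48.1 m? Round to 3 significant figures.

From H = f²/(N·c) + f, with f ≪ H: f ≈ √(H·N·c) = √(48100 × 13 × 0.017) = √10630 ≈ 103.1 mm.
The +f correction barely moves this — solving exactly, f² + N·c·f − N·c·H = 0 ⇒ f = (−N·c + √((N·c)² + 4·N·c·H))/2 = (−0.221 + √42520)/2 ≈ 102.99 mm, so f ≈ 103 mm.

103 mm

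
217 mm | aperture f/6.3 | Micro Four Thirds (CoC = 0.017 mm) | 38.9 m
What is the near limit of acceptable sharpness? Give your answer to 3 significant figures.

35.8 m

Hyperfocal distance H = f²/(N·c) + f = 217²/(6.3 × 0.017) + 217 = 47089/0.1071 + 217 ≈ 439890.2 mm ≈ 439.9 m.
Near limit Dn = s·(H − f)/(H + s − 2f) = 38900 × (439890.2 − 217) / (439890.2 + 38900 − 2 × 217) = 38900 × 439673.2 / 478356.2 ≈ 35754 mm ≈ 35.8 m.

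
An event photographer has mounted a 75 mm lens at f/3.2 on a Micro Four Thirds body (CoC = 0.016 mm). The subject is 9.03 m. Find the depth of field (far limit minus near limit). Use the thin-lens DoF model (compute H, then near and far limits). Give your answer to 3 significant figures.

Hyperfocal distance H = f²/(N·c) + f = 75²/(3.2 × 0.016) + 75 = 5625/0.0512 + 75 ≈ 109938.3 mm ≈ 109.9 m.
Near limit Dn = s·(H − f)/(H + s − 2f) = 9030 × (109938.3 − 75) / (109938.3 + 9030 − 2 × 75) = 9030 × 109863.3 / 118818.3 ≈ 8349.4 mm.
Far limit Df = s·(H − f)/(H − s) = 9030 × (109938.3 − 75) / (109938.3 − 9030) = 9030 × 109863.3 / 100908.3 ≈ 9831.4 mm.
Depth of field = Df − Dn = 9831.4 − 8349.4 ≈ 1482.0 mm ≈ 1.48 m.

1.48 m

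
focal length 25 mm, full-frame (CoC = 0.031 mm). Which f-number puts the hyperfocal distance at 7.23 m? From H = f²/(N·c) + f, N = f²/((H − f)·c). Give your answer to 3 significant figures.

f/2.80

Rearrange H = f²/(N·c) + f for N: N = f² / ((H − f)·c).
N = 25² / ((7230 − 25) × 0.031) = 625 / 223.4 ≈ 2.80.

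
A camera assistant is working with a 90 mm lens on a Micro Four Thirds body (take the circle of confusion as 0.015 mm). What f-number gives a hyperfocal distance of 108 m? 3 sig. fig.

f/5

Rearrange H = f²/(N·c) + f for N: N = f² / ((H − f)·c).
N = 90² / ((108000 − 90) × 0.015) = 8100 / 1619 ≈ 5.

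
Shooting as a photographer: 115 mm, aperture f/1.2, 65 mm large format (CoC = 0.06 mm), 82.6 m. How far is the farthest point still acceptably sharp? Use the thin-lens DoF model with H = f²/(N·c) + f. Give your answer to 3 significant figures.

150 m

Hyperfocal distance H = f²/(N·c) + f = 115²/(1.2 × 0.06) + 115 = 13225/0.072 + 115 ≈ 183795.6 mm ≈ 183.8 m.
Far limit Df = s·(H − f)/(H − s) = 82600 × (183795.6 − 115) / (183795.6 − 82600) = 82600 × 183680.6 / 101195.6 ≈ 149928 mm ≈ 150 m.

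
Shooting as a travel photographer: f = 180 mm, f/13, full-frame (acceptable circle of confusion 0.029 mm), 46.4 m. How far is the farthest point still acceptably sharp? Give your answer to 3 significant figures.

Hyperfocal distance H = f²/(N·c) + f = 180²/(13 × 0.029) + 180 = 32400/0.377 + 180 ≈ 86121.6 mm ≈ 86.12 m.
Far limit Df = s·(H − f)/(H − s) = 46400 × (86121.6 − 180) / (86121.6 − 46400) = 46400 × 85941.6 / 39721.6 ≈ 100391 mm ≈ 100 m.

100 m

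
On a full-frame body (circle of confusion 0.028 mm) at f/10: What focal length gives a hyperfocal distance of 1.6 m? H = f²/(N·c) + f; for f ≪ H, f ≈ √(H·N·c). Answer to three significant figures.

From H = f²/(N·c) + f, with f ≪ H: f ≈ √(H·N·c) = √(1600 × 10 × 0.028) = √448.00 ≈ 21.17 mm.
Exact: f² + N·c·f − N·c·H = 0 ⇒ f = (−N·c + √((N·c)² + 4·N·c·H))/2 = (−0.28 + √1792.1)/2 ≈ 21.026 mm ≈ 21.0 mm.

21.0 mm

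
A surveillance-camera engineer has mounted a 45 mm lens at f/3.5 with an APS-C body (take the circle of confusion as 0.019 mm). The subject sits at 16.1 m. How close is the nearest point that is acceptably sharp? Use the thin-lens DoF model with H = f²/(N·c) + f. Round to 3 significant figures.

Hyperfocal distance H = f²/(N·c) + f = 45²/(3.5 × 0.019) + 45 = 2025/0.0665 + 45 ≈ 30496.1 mm ≈ 30.50 m.
Near limit Dn = s·(H − f)/(H + s − 2f) = 16100 × (30496.1 − 45) / (30496.1 + 16100 − 2 × 45) = 16100 × 30451.1 / 46506.1 ≈ 10542 mm ≈ 10.5 m.

10.5 m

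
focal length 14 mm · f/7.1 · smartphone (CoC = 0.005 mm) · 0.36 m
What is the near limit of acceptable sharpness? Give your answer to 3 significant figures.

Hyperfocal distance H = f²/(N·c) + f = 14²/(7.1 × 0.005) + 14 = 196/0.0355 + 14 ≈ 5535.1 mm ≈ 5.535 m.
Near limit Dn = s·(H − f)/(H + s − 2f) = 360 × (5535.1 − 14) / (5535.1 + 360 − 2 × 14) = 360 × 5521.1 / 5867.1 ≈ 338.77 mm.

339 mm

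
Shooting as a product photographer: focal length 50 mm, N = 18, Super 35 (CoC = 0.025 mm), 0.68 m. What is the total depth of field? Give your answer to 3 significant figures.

156 mm

Hyperfocal distance H = f²/(N·c) + f = 50²/(18 × 0.025) + 50 = 2500/0.45 + 50 ≈ 5605.6 mm ≈ 5.606 m.
Near limit Dn = s·(H − f)/(H + s − 2f) = 680 × (5605.6 − 50) / (5605.6 + 680 − 2 × 50) = 680 × 5555.6 / 6185.6 ≈ 610.74 mm.
Far limit Df = s·(H − f)/(H − s) = 680 × (5605.6 − 50) / (5605.6 − 680) = 680 × 5555.6 / 4925.6 ≈ 766.97 mm.
Depth of field = Df − Dn = 766.97 − 610.74 ≈ 156.23 mm.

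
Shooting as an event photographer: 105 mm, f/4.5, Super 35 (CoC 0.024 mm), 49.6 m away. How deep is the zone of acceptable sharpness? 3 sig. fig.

Hyperfocal distance H = f²/(N·c) + f = 105²/(4.5 × 0.024) + 105 = 11025/0.108 + 105 ≈ 102188.3 mm ≈ 102.2 m.
Near limit Dn = s·(H − f)/(H + s − 2f) = 49600 × (102188.3 − 105) / (102188.3 + 49600 − 2 × 105) = 49600 × 102083.3 / 151578.3 ≈ 33404 mm.
Far limit Df = s·(H − f)/(H − s) = 49600 × (102188.3 − 105) / (102188.3 − 49600) = 49600 × 102083.3 / 52588.3 ≈ 96282 mm.
Depth of field = Df − Dn = 96282 − 33404 ≈ 62878 mm ≈ 62.9 m.

62.9 m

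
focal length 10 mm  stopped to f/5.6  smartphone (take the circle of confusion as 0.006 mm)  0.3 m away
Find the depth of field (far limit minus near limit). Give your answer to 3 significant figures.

59.0 mm

Hyperfocal distance H = f²/(N·c) + f = 10²/(5.6 × 0.006) + 10 = 100/0.0336 + 10 ≈ 2986.2 mm ≈ 2.986 m.
Near limit Dn = s·(H − f)/(H + s − 2f) = 300 × (2986.2 − 10) / (2986.2 + 300 − 2 × 10) = 300 × 2976.2 / 3266.2 ≈ 273.363 mm.
Far limit Df = s·(H − f)/(H − s) = 300 × (2986.2 − 10) / (2986.2 − 300) = 300 × 2976.2 / 2686.2 ≈ 332.388 mm.
Depth of field = Df − Dn = 332.388 − 273.363 ≈ 59.025 mm.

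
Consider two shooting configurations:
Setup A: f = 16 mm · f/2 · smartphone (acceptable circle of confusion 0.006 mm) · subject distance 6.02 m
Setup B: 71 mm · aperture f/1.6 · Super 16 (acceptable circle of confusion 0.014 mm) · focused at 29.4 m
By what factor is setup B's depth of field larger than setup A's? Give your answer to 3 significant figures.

2.12

Setup A: H = 16²/(2×0.006) + 16 ≈ 21349.3 mm; DoF = Df − Dn = 8377.8 − 4697.8 ≈ 3680.0 mm.
Setup B: H = 71²/(1.6×0.014) + 71 ≈ 225115.6 mm; DoF = Df − Dn = 33805.7 − 26010.2 ≈ 7795.5 mm.
Ratio = 7795.5 / 3680.0 ≈ 2.12.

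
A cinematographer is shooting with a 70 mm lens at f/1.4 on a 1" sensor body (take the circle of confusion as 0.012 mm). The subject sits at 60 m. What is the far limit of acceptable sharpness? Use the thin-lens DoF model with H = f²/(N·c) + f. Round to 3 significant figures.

Hyperfocal distance H = f²/(N·c) + f = 70²/(1.4 × 0.012) + 70 = 4900/0.0168 + 70 ≈ 291736.7 mm ≈ 291.7 m.
Far limit Df = s·(H − f)/(H − s) = 60000 × (291736.7 − 70) / (291736.7 − 60000) = 60000 × 291666.7 / 231736.7 ≈ 75517 mm ≈ 75.5 m.

75.5 m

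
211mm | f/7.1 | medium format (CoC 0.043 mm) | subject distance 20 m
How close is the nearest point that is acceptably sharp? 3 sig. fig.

Hyperfocal distance H = f²/(N·c) + f = 211²/(7.1 × 0.043) + 211 = 44521/0.3053 + 211 ≈ 146038.1 mm ≈ 146.0 m.
Near limit Dn = s·(H − f)/(H + s − 2f) = 20000 × (146038.1 − 211) / (146038.1 + 20000 − 2 × 211) = 20000 × 145827.1 / 165616.1 ≈ 17610 mm ≈ 17.6 m.

17.6 m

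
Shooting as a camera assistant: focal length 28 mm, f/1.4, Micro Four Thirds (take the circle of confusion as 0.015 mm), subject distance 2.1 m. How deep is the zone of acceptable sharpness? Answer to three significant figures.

234 mm

Hyperfocal distance H = f²/(N·c) + f = 28²/(1.4 × 0.015) + 28 = 784/0.021 + 28 ≈ 37361.3 mm ≈ 37.36 m.
Near limit Dn = s·(H − f)/(H + s − 2f) = 2100 × (37361.3 − 28) / (37361.3 + 2100 − 2 × 28) = 2100 × 37333.3 / 39405.3 ≈ 1989.58 mm.
Far limit Df = s·(H − f)/(H − s) = 2100 × (37361.3 − 28) / (37361.3 − 2100) = 2100 × 37333.3 / 35261.3 ≈ 2223.40 mm.
Depth of field = Df − Dn = 2223.40 − 1989.58 ≈ 233.82 mm.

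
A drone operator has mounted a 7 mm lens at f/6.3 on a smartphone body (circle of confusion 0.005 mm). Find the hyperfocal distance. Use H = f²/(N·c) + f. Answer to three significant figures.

1.56 m

Hyperfocal distance H = f²/(N·c) + f = 7²/(6.3 × 0.005) + 7 = 49/0.0315 + 7 ≈ 1562.6 mm ≈ 1.56 m.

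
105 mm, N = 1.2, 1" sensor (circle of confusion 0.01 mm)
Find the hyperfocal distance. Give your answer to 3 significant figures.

Hyperfocal distance H = f²/(N·c) + f = 105²/(1.2 × 0.01) + 105 = 11025/0.012 + 105 ≈ 918855.0 mm ≈ 919 m.

919 m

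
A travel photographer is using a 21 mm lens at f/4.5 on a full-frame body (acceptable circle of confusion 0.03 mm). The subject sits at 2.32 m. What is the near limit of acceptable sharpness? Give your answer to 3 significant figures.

Hyperfocal distance H = f²/(N·c) + f = 21²/(4.5 × 0.03) + 21 = 441/0.135 + 21 ≈ 3287.7 mm ≈ 3.288 m.
Near limit Dn = s·(H − f)/(H + s − 2f) = 2320 × (3287.7 − 21) / (3287.7 + 2320 − 2 × 21) = 2320 × 3266.7 / 5565.7 ≈ 1361.7 mm ≈ 1.36 m.

1.36 m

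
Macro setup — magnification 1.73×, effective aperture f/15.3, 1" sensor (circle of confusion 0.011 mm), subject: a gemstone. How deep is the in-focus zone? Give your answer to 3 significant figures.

0.112 mm

At magnification m, DoF ≈ 2·N_eff·c/m² = 2 × 15.3 × 0.011 / 1.73² = 0.3366 / 2.993 ≈ 0.112 mm.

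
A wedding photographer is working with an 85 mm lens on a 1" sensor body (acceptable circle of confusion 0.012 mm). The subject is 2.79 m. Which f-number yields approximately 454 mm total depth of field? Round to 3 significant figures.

Write h = H − f = f²/(N·c). The thin-lens limits are Dn = s·h/(h + (s−f)) and Df = s·h/(h − (s−f)), so DoF = Df − Dn = 2·s·(s−f)·h / (h² − (s−f)²).
That is a quadratic in h: DoF·h² − 2·s·(s−f)·h − DoF·(s−f)² = 0 ⇒ h = (s−f)·(s + √(s² + DoF²)) / DoF = 2705 × (2790 + √(2790² + 454²)) / 454 = 2705 × (2790 + 2826.70) / 454 ≈ 33465 mm.
Then N = f²/(c·h) = 85² / (0.012 × 33465) = 7225 / 401.58 ≈ 18.

f/18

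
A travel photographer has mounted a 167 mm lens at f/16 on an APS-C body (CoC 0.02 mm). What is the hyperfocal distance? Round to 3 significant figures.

Hyperfocal distance H = f²/(N·c) + f = 167²/(16 × 0.02) + 167 = 27889/0.32 + 167 ≈ 87320.1 mm ≈ 87.3 m.

87.3 m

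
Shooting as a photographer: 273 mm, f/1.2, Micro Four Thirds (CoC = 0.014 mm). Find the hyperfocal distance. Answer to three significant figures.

4440 m

Hyperfocal distance H = f²/(N·c) + f = 273²/(1.2 × 0.014) + 273 = 74529/0.0168 + 273 ≈ 4436523.0 mm ≈ 4440 m.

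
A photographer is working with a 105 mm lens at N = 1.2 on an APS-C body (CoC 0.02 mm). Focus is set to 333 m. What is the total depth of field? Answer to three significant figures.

Hyperfocal distance H = f²/(N·c) + f = 105²/(1.2 × 0.02) + 105 = 11025/0.024 + 105 ≈ 459480.0 mm ≈ 459.5 m.
Near limit Dn = s·(H − f)/(H + s − 2f) = 333000 × (459480.0 − 105) / (459480.0 + 333000 − 2 × 105) = 333000 × 459375.0 / 792270.0 ≈ 193080 mm.
Far limit Df = s·(H − f)/(H − s) = 333000 × (459480.0 − 105) / (459480.0 − 333000) = 333000 × 459375.0 / 126480.0 ≈ 1209455 mm.
Depth of field = Df − Dn = 1209455 − 193080 ≈ 1016375 mm ≈ 1020 m.

1020 m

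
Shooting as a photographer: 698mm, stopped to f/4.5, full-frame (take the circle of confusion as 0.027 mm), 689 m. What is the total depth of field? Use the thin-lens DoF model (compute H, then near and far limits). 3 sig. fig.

Hyperfocal distance H = f²/(N·c) + f = 698²/(4.5 × 0.027) + 698 = 487204/0.1215 + 698 ≈ 4010607.5 mm ≈ 4011 m.
Near limit Dn = s·(H − f)/(H + s − 2f) = 689000 × (4010607.5 − 698) / (4010607.5 + 689000 − 2 × 698) = 689000 × 4009909.5 / 4698211.5 ≈ 588059 mm.
Far limit Df = s·(H − f)/(H − s) = 689000 × (4010607.5 − 698) / (4010607.5 − 689000) = 689000 × 4009909.5 / 3321607.5 ≈ 831774 mm.
Depth of field = Df − Dn = 831774 − 588059 ≈ 243715 mm ≈ 244 m.

244 m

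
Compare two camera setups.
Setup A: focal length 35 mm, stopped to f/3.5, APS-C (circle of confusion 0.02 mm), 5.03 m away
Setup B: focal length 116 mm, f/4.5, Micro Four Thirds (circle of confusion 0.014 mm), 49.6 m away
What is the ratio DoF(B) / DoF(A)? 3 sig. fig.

7.77

Setup A: H = 35²/(3.5×0.02) + 35 ≈ 17535.0 mm; DoF = Df − Dn = 7039.2 − 3913.1 ≈ 3126.1 mm.
Setup B: H = 116²/(4.5×0.014) + 116 ≈ 213703.3 mm; DoF = Df − Dn = 64556 − 40270 ≈ 24286 mm.
Ratio = 24286 / 3126.1 ≈ 7.77.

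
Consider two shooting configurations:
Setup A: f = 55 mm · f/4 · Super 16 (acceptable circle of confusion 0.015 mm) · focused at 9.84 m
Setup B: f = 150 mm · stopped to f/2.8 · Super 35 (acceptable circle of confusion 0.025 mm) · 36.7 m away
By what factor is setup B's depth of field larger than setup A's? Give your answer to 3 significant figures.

2.13

Setup A: H = 55²/(4×0.015) + 55 ≈ 50471.7 mm; DoF = Df − Dn = 12209.7 − 8240.6 ≈ 3969.1 mm.
Setup B: H = 150²/(2.8×0.025) + 150 ≈ 321578.6 mm; DoF = Df − Dn = 41408.6 − 32952.9 ≈ 8455.7 mm.
Ratio = 8455.7 / 3969.1 ≈ 2.13.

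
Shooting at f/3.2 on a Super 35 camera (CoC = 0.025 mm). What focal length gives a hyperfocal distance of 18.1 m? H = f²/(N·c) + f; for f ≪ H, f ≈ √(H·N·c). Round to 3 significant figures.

From H = f²/(N·c) + f, with f ≪ H: f ≈ √(H·N·c) = √(18100 × 3.2 × 0.025) = √1448.0 ≈ 38.05 mm.
Exact: f² + N·c·f − N·c·H = 0 ⇒ f = (−N·c + √((N·c)² + 4·N·c·H))/2 = (−0.08 + √5792.0)/2 ≈ 38.013 mm ≈ 38.0 mm.

38.0 mm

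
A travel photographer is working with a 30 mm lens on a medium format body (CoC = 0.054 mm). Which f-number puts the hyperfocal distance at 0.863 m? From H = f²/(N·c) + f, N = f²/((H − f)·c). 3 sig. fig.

f/20

Rearrange H = f²/(N·c) + f for N: N = f² / ((H − f)·c).
N = 30² / ((863 − 30) × 0.054) = 900 / 44.98 ≈ 20.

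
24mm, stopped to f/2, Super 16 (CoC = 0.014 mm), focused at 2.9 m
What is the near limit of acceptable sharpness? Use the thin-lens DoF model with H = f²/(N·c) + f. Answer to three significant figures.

2.54 m

Hyperfocal distance H = f²/(N·c) + f = 24²/(2 × 0.014) + 24 = 576/0.028 + 24 ≈ 20595.4 mm ≈ 20.60 m.
Near limit Dn = s·(H − f)/(H + s − 2f) = 2900 × (20595.4 − 24) / (20595.4 + 2900 − 2 × 24) = 2900 × 20571.4 / 23447.4 ≈ 2544.3 mm ≈ 2.54 m.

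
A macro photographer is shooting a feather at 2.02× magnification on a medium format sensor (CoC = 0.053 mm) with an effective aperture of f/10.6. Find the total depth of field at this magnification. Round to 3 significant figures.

0.275 mm

At magnification m, DoF ≈ 2·N_eff·c/m² = 2 × 10.6 × 0.053 / 2.02² = 1.124 / 4.08 ≈ 0.275 mm.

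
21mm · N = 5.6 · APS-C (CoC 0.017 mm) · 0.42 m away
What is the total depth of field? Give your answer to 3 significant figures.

72.9 mm

Hyperfocal distance H = f²/(N·c) + f = 21²/(5.6 × 0.017) + 21 = 441/0.0952 + 21 ≈ 4653.4 mm ≈ 4.653 m.
Near limit Dn = s·(H − f)/(H + s − 2f) = 420 × (4653.4 − 21) / (4653.4 + 420 − 2 × 21) = 420 × 4632.4 / 5031.4 ≈ 386.693 mm.
Far limit Df = s·(H − f)/(H − s) = 420 × (4653.4 − 21) / (4653.4 − 420) = 420 × 4632.4 / 4233.4 ≈ 459.586 mm.
Depth of field = Df − Dn = 459.586 − 386.693 ≈ 72.893 mm.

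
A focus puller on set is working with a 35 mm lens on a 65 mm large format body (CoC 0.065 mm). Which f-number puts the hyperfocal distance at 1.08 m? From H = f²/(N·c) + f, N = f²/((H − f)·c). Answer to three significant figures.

Rearrange H = f²/(N·c) + f for N: N = f² / ((H − f)·c).
N = 35² / ((1080 − 35) × 0.065) = 1225 / 67.92 ≈ 18.

f/18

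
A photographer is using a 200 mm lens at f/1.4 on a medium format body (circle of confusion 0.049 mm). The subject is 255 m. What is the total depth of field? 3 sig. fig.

Hyperfocal distance H = f²/(N·c) + f = 200²/(1.4 × 0.049) + 200 = 40000/0.0686 + 200 ≈ 583290.4 mm ≈ 583.3 m.
Near limit Dn = s·(H − f)/(H + s − 2f) = 255000 × (583290.4 − 200) / (583290.4 + 255000 − 2 × 200) = 255000 × 583090.4 / 837890.4 ≈ 177455 mm.
Far limit Df = s·(H − f)/(H − s) = 255000 × (583290.4 − 200) / (583290.4 − 255000) = 255000 × 583090.4 / 328290.4 ≈ 452916 mm.
Depth of field = Df − Dn = 452916 − 177455 ≈ 275461 mm ≈ 275 m.

275 m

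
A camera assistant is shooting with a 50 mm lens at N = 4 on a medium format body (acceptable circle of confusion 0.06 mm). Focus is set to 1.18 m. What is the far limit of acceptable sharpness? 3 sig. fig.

1.32 m

Hyperfocal distance H = f²/(N·c) + f = 50²/(4 × 0.06) + 50 = 2500/0.24 + 50 ≈ 10466.7 mm ≈ 10.47 m.
Far limit Df = s·(H − f)/(H − s) = 1180 × (10466.7 − 50) / (10466.7 − 1180) = 1180 × 10416.7 / 9286.7 ≈ 1323.6 mm ≈ 1.32 m.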